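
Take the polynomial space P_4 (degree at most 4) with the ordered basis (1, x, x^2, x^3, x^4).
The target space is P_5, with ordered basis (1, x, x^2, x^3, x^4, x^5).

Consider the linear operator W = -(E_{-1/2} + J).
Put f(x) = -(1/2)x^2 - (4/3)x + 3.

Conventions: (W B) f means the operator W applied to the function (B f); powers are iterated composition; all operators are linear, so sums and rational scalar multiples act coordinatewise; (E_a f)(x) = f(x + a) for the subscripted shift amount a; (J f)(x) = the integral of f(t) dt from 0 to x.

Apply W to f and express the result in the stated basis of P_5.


the result is g(x) = (1/6)x^3 + (7/6)x^2 - (13/6)x - 85/24

E_{-1/2} f = -(1/2)x^2 - (5/6)x + 85/24
J f = -(1/6)x^3 - (2/3)x^2 + 3x
(E_{-1/2} + J) f = -(1/6)x^3 - (7/6)x^2 + (13/6)x + 85/24
(-(E_{-1/2} + J)) f = (1/6)x^3 + (7/6)x^2 - (13/6)x - 85/24


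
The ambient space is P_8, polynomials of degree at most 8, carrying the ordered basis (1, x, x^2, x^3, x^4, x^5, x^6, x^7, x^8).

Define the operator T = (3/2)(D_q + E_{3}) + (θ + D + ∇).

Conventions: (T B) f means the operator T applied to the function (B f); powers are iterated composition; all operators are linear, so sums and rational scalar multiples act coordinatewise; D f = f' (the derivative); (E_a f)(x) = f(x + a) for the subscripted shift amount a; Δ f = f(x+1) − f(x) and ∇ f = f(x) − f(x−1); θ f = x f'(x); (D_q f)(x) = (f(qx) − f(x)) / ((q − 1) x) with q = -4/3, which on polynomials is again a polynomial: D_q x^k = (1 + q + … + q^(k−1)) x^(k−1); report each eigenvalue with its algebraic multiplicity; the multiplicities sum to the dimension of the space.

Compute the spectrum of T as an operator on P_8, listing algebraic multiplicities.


image of 1: 3/2
image of x: (5/2)x + 8
image of x^2: (7/2)x^2 + (25/2)x + 25/2
image of x^3: (9/2)x^3 + (65/3)x^2 + (75/2)x + 83/2
image of x^4: (11/2)x^4 + (443/18)x^3 + 75x^2 + 166x + 241/2
image of x^5: (13/2)x^5 + (968/27)x^4 + 125x^3 + 415x^2 + (1205/2)x + 731/2
image of x^6: (15/2)x^6 + (5837/162)x^5 + (375/2)x^4 + 830x^3 + (3615/2)x^2 + 2193x + 2185/2
image of x^7: (17/2)x^7 + (12383/243)x^6 + (525/2)x^5 + (2905/2)x^4 + (8435/2)x^3 + (15351/2)x^2 + (15295/2)x + 6563/2
image of x^8: (19/2)x^8 + (67391/1458)x^7 + 350x^6 + 2324x^5 + 8435x^4 + 20468x^3 + 30590x^2 + 26252x + 19681/2
the matrix is upper triangular; its diagonal is (3/2, 5/2, 7/2, 9/2, 11/2, 13/2, 15/2, 17/2, 19/2)
for a triangular matrix the eigenvalues are the diagonal entries, with algebraic multiplicity their repetition count

λ = 3/2 (multiplicity 1), λ = 5/2 (multiplicity 1), λ = 7/2 (multiplicity 1), λ = 9/2 (multiplicity 1), λ = 11/2 (multiplicity 1), λ = 13/2 (multiplicity 1), λ = 15/2 (multiplicity 1), λ = 17/2 (multiplicity 1), λ = 19/2 (multiplicity 1)


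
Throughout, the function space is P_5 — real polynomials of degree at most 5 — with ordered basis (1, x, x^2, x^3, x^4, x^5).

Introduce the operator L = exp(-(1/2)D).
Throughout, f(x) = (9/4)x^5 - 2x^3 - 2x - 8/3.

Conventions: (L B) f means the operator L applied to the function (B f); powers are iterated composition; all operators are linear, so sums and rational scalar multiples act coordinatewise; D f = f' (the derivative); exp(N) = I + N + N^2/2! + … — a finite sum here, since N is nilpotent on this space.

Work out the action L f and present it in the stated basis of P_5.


order-1 term: -(45/8)x^4 + 3x^2 + 1
order-2 term: (45/8)x^3 - (3/2)x
order-3 term: -(45/16)x^2 + 1/4
order-4 term: (45/64)x
order-5 term: -9/128
the series for exp(-(1/2)D) f terminates at order 5
exp(-(1/2)D) f = (9/4)x^5 - (45/8)x^4 + (29/8)x^3 + (3/16)x^2 - (179/64)x - 571/384

the result is g(x) = (9/4)x^5 - (45/8)x^4 + (29/8)x^3 + (3/16)x^2 - (179/64)x - 571/384


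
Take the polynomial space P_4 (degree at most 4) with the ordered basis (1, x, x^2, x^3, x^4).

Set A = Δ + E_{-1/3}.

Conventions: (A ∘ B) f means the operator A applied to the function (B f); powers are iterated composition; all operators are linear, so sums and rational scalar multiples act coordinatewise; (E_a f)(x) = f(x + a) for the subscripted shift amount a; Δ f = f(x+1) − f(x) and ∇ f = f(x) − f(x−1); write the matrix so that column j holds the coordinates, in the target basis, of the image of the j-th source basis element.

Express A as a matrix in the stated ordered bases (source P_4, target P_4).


the matrix is [[1, 2/3, 10/9, 26/27, 82/81]; [0, 1, 4/3, 10/3, 104/27]; [0, 0, 1, 2, 20/3]; [0, 0, 0, 1, 8/3]; [0, 0, 0, 0, 1]] (rows listed top to bottom)

image of 1: 1
image of x: x + 2/3
image of x^2: x^2 + (4/3)x + 10/9
image of x^3: x^3 + 2x^2 + (10/3)x + 26/27
image of x^4: x^4 + (8/3)x^3 + (20/3)x^2 + (104/27)x + 82/81
each image's coordinates form column j of the matrix


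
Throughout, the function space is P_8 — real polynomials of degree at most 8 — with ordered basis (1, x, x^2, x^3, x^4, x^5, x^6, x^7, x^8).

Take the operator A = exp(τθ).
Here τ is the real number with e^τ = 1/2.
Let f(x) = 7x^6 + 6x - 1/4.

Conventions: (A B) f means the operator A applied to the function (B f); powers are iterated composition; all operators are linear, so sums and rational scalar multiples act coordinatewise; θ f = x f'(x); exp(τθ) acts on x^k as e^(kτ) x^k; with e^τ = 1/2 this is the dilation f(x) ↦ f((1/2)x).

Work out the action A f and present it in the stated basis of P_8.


the image equals g(x) = (7/64)x^6 + 3x - 1/4

exp(τθ) x^k = e^(kτ) x^k; with e^τ = 1/2 this sends x^k to (1/2)^k x^k
x ↦ 1/2 x
x^6 ↦ 1/64 x^6
applying this coordinatewise to f: exp(τθ) f = (7/64)x^6 + 3x - 1/4


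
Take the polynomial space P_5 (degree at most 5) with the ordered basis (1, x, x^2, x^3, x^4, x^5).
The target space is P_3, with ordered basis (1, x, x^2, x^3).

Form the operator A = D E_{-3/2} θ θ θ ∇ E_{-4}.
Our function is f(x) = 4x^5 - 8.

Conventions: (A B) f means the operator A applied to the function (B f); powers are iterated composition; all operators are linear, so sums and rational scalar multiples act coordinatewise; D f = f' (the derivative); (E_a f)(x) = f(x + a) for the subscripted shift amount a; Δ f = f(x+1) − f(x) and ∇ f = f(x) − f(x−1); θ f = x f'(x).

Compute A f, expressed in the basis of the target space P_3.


E_{-4} f = 4x^5 - 80x^4 + 640x^3 - 2560x^2 + 5120x - 4104
∇ E_{-4} f = 20x^4 - 360x^3 + 2440x^2 - 7380x + 8404
θ (∇ E_{-4}) f = 80x^4 - 1080x^3 + 4880x^2 - 7380x
θ θ (∇ E_{-4}) f = 320x^4 - 3240x^3 + 9760x^2 - 7380x
θ θ θ (∇ E_{-4}) f = 1280x^4 - 9720x^3 + 19520x^2 - 7380x
E_{-3/2} (θ θ θ) (∇ E_{-4}) f = 1280x^4 - 17400x^3 + 80540x^2 - 148830x + 94275
D (E_{-3/2} θ θ θ) (∇ E_{-4}) f = 5120x^3 - 52200x^2 + 161080x - 148830

the result is g(x) = 5120x^3 - 52200x^2 + 161080x - 148830


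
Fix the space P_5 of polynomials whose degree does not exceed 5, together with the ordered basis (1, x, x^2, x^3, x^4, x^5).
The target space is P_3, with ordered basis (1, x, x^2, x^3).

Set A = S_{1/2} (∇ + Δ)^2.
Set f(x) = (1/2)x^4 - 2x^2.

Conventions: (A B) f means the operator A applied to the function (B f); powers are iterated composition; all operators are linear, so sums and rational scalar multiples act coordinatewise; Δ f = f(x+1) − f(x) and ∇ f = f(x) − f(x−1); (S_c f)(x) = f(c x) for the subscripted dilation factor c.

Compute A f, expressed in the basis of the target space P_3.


g(x) = 6x^2

∇ f = 2x^3 - 3x^2 - 2x + 3/2
Δ f = 2x^3 + 3x^2 - 2x - 3/2
(∇ + Δ) f = 4x^3 - 4x
∇ (∇ + Δ) f = 12x^2 - 12x
Δ (∇ + Δ) f = 12x^2 + 12x
(∇ + Δ) (∇ + Δ) f = 24x^2
S_{1/2} (∇ + Δ)^2 f = 6x^2


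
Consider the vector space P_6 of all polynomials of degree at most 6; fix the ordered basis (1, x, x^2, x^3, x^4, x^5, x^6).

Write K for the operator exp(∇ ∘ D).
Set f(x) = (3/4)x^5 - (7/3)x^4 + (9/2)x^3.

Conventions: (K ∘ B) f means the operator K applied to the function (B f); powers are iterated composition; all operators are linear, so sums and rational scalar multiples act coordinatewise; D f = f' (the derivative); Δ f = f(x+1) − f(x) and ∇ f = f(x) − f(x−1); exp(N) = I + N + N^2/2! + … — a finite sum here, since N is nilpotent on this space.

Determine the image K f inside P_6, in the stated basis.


g(x) = (3/4)x^5 - (7/3)x^4 + (39/2)x^3 - (101/2)x^2 + 115x - 1195/12

order-1 term: 15x^3 - (101/2)x^2 + 70x - 319/12
order-2 term: 45x - 73
the series for exp(∇ ∘ D) f terminates at order 2
exp(∇ ∘ D) f = (3/4)x^5 - (7/3)x^4 + (39/2)x^3 - (101/2)x^2 + 115x - 1195/12


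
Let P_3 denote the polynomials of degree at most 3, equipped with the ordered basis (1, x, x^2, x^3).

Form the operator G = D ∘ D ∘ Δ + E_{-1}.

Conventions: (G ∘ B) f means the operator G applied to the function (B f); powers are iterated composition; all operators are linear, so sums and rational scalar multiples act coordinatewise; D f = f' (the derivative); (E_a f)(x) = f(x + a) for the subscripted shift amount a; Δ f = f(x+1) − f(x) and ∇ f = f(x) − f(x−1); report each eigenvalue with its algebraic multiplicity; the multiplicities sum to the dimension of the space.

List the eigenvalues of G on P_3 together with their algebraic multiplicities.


λ = 1 (multiplicity 4)

image of 1: 1
image of x: x - 1
image of x^2: x^2 - 2x + 1
image of x^3: x^3 - 3x^2 + 3x + 5
the matrix is upper triangular; its diagonal is (1, 1, 1, 1)
for a triangular matrix the eigenvalues are the diagonal entries, with algebraic multiplicity their repetition count


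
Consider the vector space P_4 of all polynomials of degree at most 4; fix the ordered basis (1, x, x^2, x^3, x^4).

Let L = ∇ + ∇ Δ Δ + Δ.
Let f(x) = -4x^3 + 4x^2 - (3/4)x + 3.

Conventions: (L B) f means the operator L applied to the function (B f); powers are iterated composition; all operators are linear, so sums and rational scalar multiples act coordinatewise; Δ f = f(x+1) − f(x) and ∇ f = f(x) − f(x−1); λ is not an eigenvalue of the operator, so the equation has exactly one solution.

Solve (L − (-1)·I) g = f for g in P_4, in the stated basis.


write g with unknown coordinates in the stated basis and equate coefficients in (L − (-1)·I) g = f
solving from the highest basis element down gives g = -4x^3 + 28x^2 - (451/4)x + 521/2
check: L g = -24x^2 + 112x - 515/2
so L g − (-1)·g = -4x^3 + 4x^2 - (3/4)x + 3 = f ✓

the image equals g(x) = -4x^3 + 28x^2 - (451/4)x + 521/2


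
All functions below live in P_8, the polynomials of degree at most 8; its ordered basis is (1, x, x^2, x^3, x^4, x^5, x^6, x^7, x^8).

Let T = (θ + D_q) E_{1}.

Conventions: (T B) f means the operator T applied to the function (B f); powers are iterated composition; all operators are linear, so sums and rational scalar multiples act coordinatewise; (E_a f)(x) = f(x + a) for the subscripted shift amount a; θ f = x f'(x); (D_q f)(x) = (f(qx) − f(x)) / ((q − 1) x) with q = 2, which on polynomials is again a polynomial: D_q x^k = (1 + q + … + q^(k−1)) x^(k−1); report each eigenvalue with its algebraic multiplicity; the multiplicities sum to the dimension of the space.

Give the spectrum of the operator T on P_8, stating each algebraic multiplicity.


image of 1: 0
image of x: x + 1
image of x^2: 2x^2 + 5x + 2
image of x^3: 3x^3 + 13x^2 + 12x + 3
image of x^4: 4x^4 + 27x^3 + 40x^2 + 22x + 4
image of x^5: 5x^5 + 51x^4 + 105x^3 + 90x^2 + 35x + 5
image of x^6: 6x^6 + 93x^5 + 246x^4 + 285x^3 + 170x^2 + 51x + 6
image of x^7: 7x^7 + 169x^6 + 546x^5 + 791x^4 + 630x^3 + 287x^2 + 70x + 7
image of x^8: 8x^8 + 311x^7 + 1184x^6 + 2044x^5 + 2016x^4 + 1218x^3 + 448x^2 + 92x + 8
the matrix is upper triangular; its diagonal is (0, 1, 2, 3, 4, 5, 6, 7, 8)
for a triangular matrix the eigenvalues are the diagonal entries, with algebraic multiplicity their repetition count

λ = 0 (multiplicity 1), λ = 1 (multiplicity 1), λ = 2 (multiplicity 1), λ = 3 (multiplicity 1), λ = 4 (multiplicity 1), λ = 5 (multiplicity 1), λ = 6 (multiplicity 1), λ = 7 (multiplicity 1), λ = 8 (multiplicity 1)


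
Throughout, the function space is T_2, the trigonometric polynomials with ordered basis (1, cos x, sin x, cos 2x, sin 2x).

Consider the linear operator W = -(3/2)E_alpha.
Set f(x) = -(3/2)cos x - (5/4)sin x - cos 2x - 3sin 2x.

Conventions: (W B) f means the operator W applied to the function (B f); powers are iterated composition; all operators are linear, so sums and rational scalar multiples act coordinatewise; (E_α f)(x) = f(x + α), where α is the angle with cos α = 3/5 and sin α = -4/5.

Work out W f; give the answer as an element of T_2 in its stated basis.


E_alpha f = (1/10)cos x - (39/20)sin x + (79/25)cos 2x - (3/25)sin 2x
(-(3/2)E_alpha) f = -(3/20)cos x + (117/40)sin x - (237/50)cos 2x + (9/50)sin 2x

the image equals g(x) = -(3/20)cos x + (117/40)sin x - (237/50)cos 2x + (9/50)sin 2x


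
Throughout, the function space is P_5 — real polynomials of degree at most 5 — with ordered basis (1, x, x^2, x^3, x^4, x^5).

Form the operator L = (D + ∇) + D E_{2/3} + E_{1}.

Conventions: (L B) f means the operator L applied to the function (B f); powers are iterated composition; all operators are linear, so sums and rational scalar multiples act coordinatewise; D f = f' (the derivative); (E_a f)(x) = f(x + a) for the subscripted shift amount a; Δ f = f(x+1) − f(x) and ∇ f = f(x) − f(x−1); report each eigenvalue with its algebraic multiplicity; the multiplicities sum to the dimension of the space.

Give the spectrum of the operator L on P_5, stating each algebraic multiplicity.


image of 1: 1
image of x: x + 4
image of x^2: x^2 + 8x + 4/3
image of x^3: x^3 + 12x^2 + 4x + 10/3
image of x^4: x^4 + 16x^3 + 8x^2 + (40/3)x + 32/27
image of x^5: x^5 + 20x^4 + (40/3)x^3 + (100/3)x^2 + (160/27)x + 242/81
the matrix is upper triangular; its diagonal is (1, 1, 1, 1, 1, 1)
for a triangular matrix the eigenvalues are the diagonal entries, with algebraic multiplicity their repetition count

λ = 1 (multiplicity 6)


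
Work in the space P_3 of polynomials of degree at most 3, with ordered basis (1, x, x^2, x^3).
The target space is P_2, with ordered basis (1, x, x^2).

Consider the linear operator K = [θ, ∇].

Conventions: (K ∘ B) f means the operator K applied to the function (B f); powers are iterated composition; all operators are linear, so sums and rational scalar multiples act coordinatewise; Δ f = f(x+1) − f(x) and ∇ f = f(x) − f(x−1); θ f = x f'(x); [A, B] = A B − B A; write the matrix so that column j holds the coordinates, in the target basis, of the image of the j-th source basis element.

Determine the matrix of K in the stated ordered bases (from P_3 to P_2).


image of 1: 0
image of x: -1
image of x^2: -2x + 2
image of x^3: -3x^2 + 6x - 3
each image's coordinates form column j of the matrix

the matrix is [[0, -1, 2, -3]; [0, 0, -2, 6]; [0, 0, 0, -3]] (rows listed top to bottom)


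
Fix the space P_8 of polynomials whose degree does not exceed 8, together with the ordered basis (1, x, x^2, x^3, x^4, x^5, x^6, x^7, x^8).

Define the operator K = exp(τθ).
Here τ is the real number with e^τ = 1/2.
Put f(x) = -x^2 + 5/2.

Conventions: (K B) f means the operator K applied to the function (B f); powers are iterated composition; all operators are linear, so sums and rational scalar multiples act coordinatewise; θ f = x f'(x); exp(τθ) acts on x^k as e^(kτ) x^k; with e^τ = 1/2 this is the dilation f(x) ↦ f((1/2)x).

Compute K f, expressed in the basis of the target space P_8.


the result is g(x) = -(1/4)x^2 + 5/2

exp(τθ) x^k = e^(kτ) x^k; with e^τ = 1/2 this sends x^k to (1/2)^k x^k
x^2 ↦ 1/4 x^2
applying this coordinatewise to f: exp(τθ) f = -(1/4)x^2 + 5/2


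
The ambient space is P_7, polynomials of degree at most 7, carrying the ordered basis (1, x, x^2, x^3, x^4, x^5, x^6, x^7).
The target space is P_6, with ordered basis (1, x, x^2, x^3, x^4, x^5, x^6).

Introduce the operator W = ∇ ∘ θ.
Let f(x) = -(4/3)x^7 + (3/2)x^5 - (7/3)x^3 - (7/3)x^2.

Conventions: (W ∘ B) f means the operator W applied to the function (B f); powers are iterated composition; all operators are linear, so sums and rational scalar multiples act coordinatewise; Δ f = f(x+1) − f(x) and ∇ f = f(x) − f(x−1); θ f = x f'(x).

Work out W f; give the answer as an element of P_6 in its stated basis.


θ f = -(28/3)x^7 + (15/2)x^5 - 7x^3 - (14/3)x^2
∇ θ f = -(196/3)x^6 + 196x^5 - (1735/6)x^4 + (755/3)x^3 - 142x^2 + (79/2)x - 25/6

the image equals g(x) = -(196/3)x^6 + 196x^5 - (1735/6)x^4 + (755/3)x^3 - 142x^2 + (79/2)x - 25/6


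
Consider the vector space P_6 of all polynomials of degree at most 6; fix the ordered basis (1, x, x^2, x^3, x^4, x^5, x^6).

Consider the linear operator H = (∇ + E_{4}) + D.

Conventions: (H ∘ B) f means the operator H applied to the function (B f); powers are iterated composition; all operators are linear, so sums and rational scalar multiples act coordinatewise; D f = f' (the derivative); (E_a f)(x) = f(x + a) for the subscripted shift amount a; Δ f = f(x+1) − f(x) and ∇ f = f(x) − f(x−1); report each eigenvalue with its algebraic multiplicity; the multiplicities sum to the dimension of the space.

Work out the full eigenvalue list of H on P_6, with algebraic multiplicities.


image of 1: 1
image of x: x + 6
image of x^2: x^2 + 12x + 15
image of x^3: x^3 + 18x^2 + 45x + 65
image of x^4: x^4 + 24x^3 + 90x^2 + 260x + 255
image of x^5: x^5 + 30x^4 + 150x^3 + 650x^2 + 1275x + 1025
image of x^6: x^6 + 36x^5 + 225x^4 + 1300x^3 + 3825x^2 + 6150x + 4095
the matrix is upper triangular; its diagonal is (1, 1, 1, 1, 1, 1, 1)
for a triangular matrix the eigenvalues are the diagonal entries, with algebraic multiplicity their repetition count

λ = 1 (multiplicity 7)


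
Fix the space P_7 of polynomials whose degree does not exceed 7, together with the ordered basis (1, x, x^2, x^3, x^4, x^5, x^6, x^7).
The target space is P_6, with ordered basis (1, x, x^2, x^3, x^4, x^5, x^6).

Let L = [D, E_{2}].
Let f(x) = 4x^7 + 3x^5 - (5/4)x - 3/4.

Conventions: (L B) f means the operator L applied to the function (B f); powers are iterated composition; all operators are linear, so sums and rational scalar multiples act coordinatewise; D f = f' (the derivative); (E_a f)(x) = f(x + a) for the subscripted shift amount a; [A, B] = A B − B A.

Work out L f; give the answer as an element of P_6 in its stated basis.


E_{2} f = 4x^7 + 56x^6 + 339x^5 + 1150x^4 + 2360x^3 + 2928x^2 + (8123/4)x + 2419/4
D E_{2} f = 28x^6 + 336x^5 + 1695x^4 + 4600x^3 + 7080x^2 + 5856x + 8123/4
D f = 28x^6 + 15x^4 - 5/4
E_{2} D f = 28x^6 + 336x^5 + 1695x^4 + 4600x^3 + 7080x^2 + 5856x + 8123/4
[D, E_{2}] f = 0

the image equals g(x) = 0


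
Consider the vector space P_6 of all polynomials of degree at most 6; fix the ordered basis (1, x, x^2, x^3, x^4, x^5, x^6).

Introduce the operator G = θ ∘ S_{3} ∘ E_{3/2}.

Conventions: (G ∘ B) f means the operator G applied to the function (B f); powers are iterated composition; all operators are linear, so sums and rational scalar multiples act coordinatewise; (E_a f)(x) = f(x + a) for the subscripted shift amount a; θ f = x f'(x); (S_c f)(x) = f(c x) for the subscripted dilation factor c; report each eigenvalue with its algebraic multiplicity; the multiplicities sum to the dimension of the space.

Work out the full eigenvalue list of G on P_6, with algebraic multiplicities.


λ = 0 (multiplicity 1), λ = 3 (multiplicity 1), λ = 18 (multiplicity 1), λ = 81 (multiplicity 1), λ = 324 (multiplicity 1), λ = 1215 (multiplicity 1), λ = 4374 (multiplicity 1)

image of 1: 0
image of x: 3x
image of x^2: 18x^2 + 9x
image of x^3: 81x^3 + 81x^2 + (81/4)x
image of x^4: 324x^4 + 486x^3 + 243x^2 + (81/2)x
image of x^5: 1215x^5 + 2430x^4 + (3645/2)x^3 + (1215/2)x^2 + (1215/16)x
image of x^6: 4374x^6 + 10935x^5 + 10935x^4 + (10935/2)x^3 + (10935/8)x^2 + (2187/16)x
the matrix is upper triangular; its diagonal is (0, 3, 18, 81, 324, 1215, 4374)
for a triangular matrix the eigenvalues are the diagonal entries, with algebraic multiplicity their repetition count


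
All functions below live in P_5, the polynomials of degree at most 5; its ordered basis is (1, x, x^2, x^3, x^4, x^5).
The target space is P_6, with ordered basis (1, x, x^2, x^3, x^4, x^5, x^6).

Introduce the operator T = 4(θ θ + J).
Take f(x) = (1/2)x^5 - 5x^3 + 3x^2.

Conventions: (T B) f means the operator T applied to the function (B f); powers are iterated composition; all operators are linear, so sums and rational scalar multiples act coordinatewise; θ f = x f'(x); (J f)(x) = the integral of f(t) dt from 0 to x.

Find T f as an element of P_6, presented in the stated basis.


g(x) = (1/3)x^6 + 50x^5 - 5x^4 - 176x^3 + 48x^2

θ f = (5/2)x^5 - 15x^3 + 6x^2
θ θ f = (25/2)x^5 - 45x^3 + 12x^2
J f = (1/12)x^6 - (5/4)x^4 + x^3
(θ θ + J) f = (1/12)x^6 + (25/2)x^5 - (5/4)x^4 - 44x^3 + 12x^2
(4(θ θ + J)) f = (1/3)x^6 + 50x^5 - 5x^4 - 176x^3 + 48x^2


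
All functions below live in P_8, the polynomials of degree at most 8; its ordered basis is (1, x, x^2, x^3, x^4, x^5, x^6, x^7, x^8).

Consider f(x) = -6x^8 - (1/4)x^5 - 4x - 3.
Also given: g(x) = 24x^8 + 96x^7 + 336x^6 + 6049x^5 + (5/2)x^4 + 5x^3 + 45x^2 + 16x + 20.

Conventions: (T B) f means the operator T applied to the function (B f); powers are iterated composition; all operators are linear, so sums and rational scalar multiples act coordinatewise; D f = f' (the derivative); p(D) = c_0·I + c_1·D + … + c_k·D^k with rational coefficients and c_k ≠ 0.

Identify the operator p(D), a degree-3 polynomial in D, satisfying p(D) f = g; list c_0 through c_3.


D^0 f = -6x^8 - (1/4)x^5 - 4x - 3
D^1 f = -48x^7 - (5/4)x^4 - 4
D^2 f = -336x^6 - 5x^3
D^3 f = -2016x^5 - 15x^2
matching coefficients of g against c_0 f + c_1 Df + … from the top degree down determines the c_i
solution: c_0 = -4, c_1 = -2, c_2 = -1, c_3 = -3

p(D) = -4·I − 2·D − D^2 − 3·D^3, i.e. c_0 = -4, c_1 = -2, c_2 = -1, c_3 = -3


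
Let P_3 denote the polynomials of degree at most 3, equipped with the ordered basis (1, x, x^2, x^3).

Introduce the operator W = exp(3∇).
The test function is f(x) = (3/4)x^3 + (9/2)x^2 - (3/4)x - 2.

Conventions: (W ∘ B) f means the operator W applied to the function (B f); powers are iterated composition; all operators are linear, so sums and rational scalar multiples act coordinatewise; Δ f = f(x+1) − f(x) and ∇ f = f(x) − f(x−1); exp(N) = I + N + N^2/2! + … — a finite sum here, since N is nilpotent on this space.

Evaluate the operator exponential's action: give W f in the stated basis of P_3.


order-1 term: (27/4)x^2 + (81/4)x - 27/2
order-2 term: (81/4)x + 81/4
order-3 term: 81/4
the series for exp(3∇) f terminates at order 3
exp(3∇) f = (3/4)x^3 + (45/4)x^2 + (159/4)x + 25

g(x) = (3/4)x^3 + (45/4)x^2 + (159/4)x + 25


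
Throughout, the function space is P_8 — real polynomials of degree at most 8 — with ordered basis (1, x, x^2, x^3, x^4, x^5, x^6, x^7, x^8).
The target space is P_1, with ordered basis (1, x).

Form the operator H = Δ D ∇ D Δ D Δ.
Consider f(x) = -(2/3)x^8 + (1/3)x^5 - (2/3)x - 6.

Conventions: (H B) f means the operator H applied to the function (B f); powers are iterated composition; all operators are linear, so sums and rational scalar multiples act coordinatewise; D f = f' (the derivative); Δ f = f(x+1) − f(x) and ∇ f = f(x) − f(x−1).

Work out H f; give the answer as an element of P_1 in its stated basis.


Δ f = -(16/3)x^7 - (56/3)x^6 - (112/3)x^5 - 45x^4 - 34x^3 - (46/3)x^2 - (11/3)x - 1
D Δ f = -(112/3)x^6 - 112x^5 - (560/3)x^4 - 180x^3 - 102x^2 - (92/3)x - 11/3
Δ D Δ f = -224x^5 - 1120x^4 - (7840/3)x^3 - 3340x^2 - (6824/3)x - 1946/3
D Δ D Δ f = -1120x^4 - 4480x^3 - 7840x^2 - 6680x - 6824/3
∇ (D Δ D) Δ f = -4480x^3 - 6720x^2 - 6720x - 2200
D ∇ (D Δ D) Δ f = -13440x^2 - 13440x - 6720
Δ (D ∇) (D Δ D) Δ f = -26880x - 26880

the image equals g(x) = -26880x - 26880


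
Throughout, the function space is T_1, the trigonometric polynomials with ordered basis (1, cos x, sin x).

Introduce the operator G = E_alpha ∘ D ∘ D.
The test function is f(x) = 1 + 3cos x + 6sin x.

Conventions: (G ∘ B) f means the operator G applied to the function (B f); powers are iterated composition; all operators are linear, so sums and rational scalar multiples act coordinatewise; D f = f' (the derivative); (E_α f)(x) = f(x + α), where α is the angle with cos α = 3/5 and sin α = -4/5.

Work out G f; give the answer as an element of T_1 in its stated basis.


D f = 6cos x - 3sin x
D D f = -3cos x - 6sin x
E_alpha D D f = 3cos x - 6sin x

the image equals g(x) = 3cos x - 6sin x


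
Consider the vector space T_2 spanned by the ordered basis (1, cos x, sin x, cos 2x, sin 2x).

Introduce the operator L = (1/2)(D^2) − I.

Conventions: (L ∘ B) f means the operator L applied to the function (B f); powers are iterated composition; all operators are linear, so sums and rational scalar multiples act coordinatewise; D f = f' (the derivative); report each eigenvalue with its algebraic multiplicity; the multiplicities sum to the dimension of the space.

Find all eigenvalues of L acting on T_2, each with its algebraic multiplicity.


λ = -3 (multiplicity 2), λ = -3/2 (multiplicity 2), λ = -1 (multiplicity 1)

image of 1: -1
image of cos x: -(3/2)cos x
image of sin x: -(3/2)sin x
image of cos 2x: -3cos 2x
image of sin 2x: -3sin 2x
the matrix is diagonal; its diagonal is (-1, -3/2, -3/2, -3, -3)
for a triangular matrix the eigenvalues are the diagonal entries, with algebraic multiplicity their repetition count


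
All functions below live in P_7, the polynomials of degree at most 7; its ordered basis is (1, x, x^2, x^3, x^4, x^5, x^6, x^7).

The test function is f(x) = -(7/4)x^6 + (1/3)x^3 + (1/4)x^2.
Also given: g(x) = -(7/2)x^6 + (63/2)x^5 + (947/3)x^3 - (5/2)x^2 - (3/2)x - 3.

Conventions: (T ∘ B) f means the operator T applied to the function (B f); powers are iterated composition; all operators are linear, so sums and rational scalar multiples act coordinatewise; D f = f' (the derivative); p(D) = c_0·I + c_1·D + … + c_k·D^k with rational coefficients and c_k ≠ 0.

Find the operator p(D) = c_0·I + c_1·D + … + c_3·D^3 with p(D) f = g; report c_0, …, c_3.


p(D) = 2·I − 3·D − (3/2)·D^3, i.e. c_0 = 2, c_1 = -3, c_2 = 0, c_3 = -3/2

D^0 f = -(7/4)x^6 + (1/3)x^3 + (1/4)x^2
D^1 f = -(21/2)x^5 + x^2 + (1/2)x
D^2 f = -(105/2)x^4 + 2x + 1/2
D^3 f = -210x^3 + 2
matching coefficients of g against c_0 f + c_1 Df + … from the top degree down determines the c_i
solution: c_0 = 2, c_1 = -3, c_2 = 0, c_3 = -3/2


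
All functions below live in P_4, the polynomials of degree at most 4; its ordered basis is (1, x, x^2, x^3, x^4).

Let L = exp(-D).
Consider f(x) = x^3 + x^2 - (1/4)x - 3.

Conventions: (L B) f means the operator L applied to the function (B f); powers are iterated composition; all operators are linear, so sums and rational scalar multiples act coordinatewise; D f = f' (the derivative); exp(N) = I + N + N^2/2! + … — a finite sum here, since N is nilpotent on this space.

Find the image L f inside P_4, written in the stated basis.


order-1 term: -3x^2 - 2x + 1/4
order-2 term: 3x + 1
order-3 term: -1
the series for exp(-D) f terminates at order 3
exp(-D) f = x^3 - 2x^2 + (3/4)x - 11/4

the image equals g(x) = x^3 - 2x^2 + (3/4)x - 11/4


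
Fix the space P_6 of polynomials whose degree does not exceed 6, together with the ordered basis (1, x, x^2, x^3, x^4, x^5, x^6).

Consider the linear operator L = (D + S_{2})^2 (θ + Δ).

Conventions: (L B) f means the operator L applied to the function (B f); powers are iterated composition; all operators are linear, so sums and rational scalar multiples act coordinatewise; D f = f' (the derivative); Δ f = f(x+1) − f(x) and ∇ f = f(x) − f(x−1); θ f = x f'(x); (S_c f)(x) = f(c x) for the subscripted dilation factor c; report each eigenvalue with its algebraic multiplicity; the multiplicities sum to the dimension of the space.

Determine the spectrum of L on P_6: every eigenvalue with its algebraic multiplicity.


image of 1: 0
image of x: 4x + 4
image of x^2: 32x^2 + 32x + 11
image of x^3: 192x^3 + 156x^2 + 66x + 16
image of x^4: 1024x^4 + 640x^3 + 288x^2 + 112x + 25
image of x^5: 5120x^5 + 2480x^4 + 1220x^3 + 580x^2 + 200x + 36
image of x^6: 24576x^6 + 9600x^5 + 5460x^4 + 2840x^3 + 1140x^2 + 324x + 49
the matrix is upper triangular; its diagonal is (0, 4, 32, 192, 1024, 5120, 24576)
for a triangular matrix the eigenvalues are the diagonal entries, with algebraic multiplicity their repetition count

λ = 0 (multiplicity 1), λ = 4 (multiplicity 1), λ = 32 (multiplicity 1), λ = 192 (multiplicity 1), λ = 1024 (multiplicity 1), λ = 5120 (multiplicity 1), λ = 24576 (multiplicity 1)


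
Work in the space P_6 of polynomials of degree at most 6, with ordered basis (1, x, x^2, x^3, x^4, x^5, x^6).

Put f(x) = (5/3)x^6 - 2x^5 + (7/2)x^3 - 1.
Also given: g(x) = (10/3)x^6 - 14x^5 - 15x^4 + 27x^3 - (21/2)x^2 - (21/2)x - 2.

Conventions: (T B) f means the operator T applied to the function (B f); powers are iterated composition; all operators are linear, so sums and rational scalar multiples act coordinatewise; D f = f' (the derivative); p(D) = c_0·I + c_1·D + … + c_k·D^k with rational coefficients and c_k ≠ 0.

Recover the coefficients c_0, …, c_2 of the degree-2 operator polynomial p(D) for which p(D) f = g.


D^0 f = (5/3)x^6 - 2x^5 + (7/2)x^3 - 1
D^1 f = 10x^5 - 10x^4 + (21/2)x^2
D^2 f = 50x^4 - 40x^3 + 21x
matching coefficients of g against c_0 f + c_1 Df + … from the top degree down determines the c_i
solution: c_0 = 2, c_1 = -1, c_2 = -1/2

c_0 = 2, c_1 = -1, c_2 = -1/2


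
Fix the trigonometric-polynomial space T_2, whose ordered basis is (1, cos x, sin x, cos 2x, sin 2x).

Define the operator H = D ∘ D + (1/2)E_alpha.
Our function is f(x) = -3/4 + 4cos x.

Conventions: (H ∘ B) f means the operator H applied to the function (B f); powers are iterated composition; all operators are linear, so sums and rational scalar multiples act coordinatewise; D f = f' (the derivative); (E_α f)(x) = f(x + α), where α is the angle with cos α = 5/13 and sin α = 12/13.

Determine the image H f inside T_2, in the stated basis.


D f = -4sin x
D D f = -4cos x
E_alpha f = -3/4 + (20/13)cos x - (48/13)sin x
((1/2)E_alpha) f = -3/8 + (10/13)cos x - (24/13)sin x
(D ∘ D + (1/2)E_alpha) f = -3/8 - (42/13)cos x - (24/13)sin x

the result is g(x) = -3/8 - (42/13)cos x - (24/13)sin x


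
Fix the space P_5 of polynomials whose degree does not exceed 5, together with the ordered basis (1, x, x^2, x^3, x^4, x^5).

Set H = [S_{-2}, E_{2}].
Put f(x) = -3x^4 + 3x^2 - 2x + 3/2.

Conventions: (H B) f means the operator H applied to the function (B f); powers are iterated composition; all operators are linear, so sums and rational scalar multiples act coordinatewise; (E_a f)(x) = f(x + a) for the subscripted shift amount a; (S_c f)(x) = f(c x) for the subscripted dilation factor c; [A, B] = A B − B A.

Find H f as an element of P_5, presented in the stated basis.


the image equals g(x) = 576x^3 + 864x^2 + 1656x + 672

E_{2} f = -3x^4 - 24x^3 - 69x^2 - 86x - 77/2
S_{-2} E_{2} f = -48x^4 + 192x^3 - 276x^2 + 172x - 77/2
S_{-2} f = -48x^4 + 12x^2 + 4x + 3/2
E_{2} S_{-2} f = -48x^4 - 384x^3 - 1140x^2 - 1484x - 1421/2
[S_{-2}, E_{2}] f = 576x^3 + 864x^2 + 1656x + 672


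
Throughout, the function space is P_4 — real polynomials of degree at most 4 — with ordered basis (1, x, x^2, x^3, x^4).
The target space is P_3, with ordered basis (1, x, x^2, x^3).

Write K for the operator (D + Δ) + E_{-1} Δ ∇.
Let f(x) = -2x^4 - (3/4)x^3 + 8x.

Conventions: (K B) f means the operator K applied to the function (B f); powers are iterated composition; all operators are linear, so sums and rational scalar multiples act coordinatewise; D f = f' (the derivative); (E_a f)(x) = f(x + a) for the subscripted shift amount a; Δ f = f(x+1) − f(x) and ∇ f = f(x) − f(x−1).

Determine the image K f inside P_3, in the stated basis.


g(x) = -16x^3 - (81/2)x^2 + (133/4)x - 41/4

D f = -8x^3 - (9/4)x^2 + 8
Δ f = -8x^3 - (57/4)x^2 - (41/4)x + 21/4
(D + Δ) f = -16x^3 - (33/2)x^2 - (41/4)x + 53/4
∇ f = -8x^3 + (39/4)x^2 - (23/4)x + 37/4
Δ ∇ f = -24x^2 - (9/2)x - 4
E_{-1} Δ ∇ f = -24x^2 + (87/2)x - 47/2
((D + Δ) + E_{-1} Δ ∇) f = -16x^3 - (81/2)x^2 + (133/4)x - 41/4


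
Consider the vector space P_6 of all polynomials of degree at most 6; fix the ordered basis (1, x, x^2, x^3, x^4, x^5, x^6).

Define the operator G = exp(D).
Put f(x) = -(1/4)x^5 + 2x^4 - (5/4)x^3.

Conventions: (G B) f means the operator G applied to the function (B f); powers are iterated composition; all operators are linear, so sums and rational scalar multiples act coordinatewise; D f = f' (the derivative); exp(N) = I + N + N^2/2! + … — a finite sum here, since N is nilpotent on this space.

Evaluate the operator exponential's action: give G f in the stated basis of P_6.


order-1 term: -(5/4)x^4 + 8x^3 - (15/4)x^2
order-2 term: -(5/2)x^3 + 12x^2 - (15/4)x
order-3 term: -(5/2)x^2 + 8x - 5/4
order-4 term: -(5/4)x + 2
order-5 term: -1/4
the series for exp(D) f terminates at order 5
exp(D) f = -(1/4)x^5 + (3/4)x^4 + (17/4)x^3 + (23/4)x^2 + 3x + 1/2

the result is g(x) = -(1/4)x^5 + (3/4)x^4 + (17/4)x^3 + (23/4)x^2 + 3x + 1/2


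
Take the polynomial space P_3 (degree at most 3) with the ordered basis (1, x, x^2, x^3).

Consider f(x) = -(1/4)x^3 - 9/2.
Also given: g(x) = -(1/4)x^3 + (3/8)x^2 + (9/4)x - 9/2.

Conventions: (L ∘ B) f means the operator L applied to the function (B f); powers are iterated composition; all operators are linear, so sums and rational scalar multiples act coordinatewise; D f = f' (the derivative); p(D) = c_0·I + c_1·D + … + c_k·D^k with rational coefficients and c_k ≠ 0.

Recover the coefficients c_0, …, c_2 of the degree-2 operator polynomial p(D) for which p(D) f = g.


p(D) = I − (1/2)·D − (3/2)·D^2, i.e. c_0 = 1, c_1 = -1/2, c_2 = -3/2

D^0 f = -(1/4)x^3 - 9/2
D^1 f = -(3/4)x^2
D^2 f = -(3/2)x
matching coefficients of g against c_0 f + c_1 Df + … from the top degree down determines the c_i
solution: c_0 = 1, c_1 = -1/2, c_2 = -3/2


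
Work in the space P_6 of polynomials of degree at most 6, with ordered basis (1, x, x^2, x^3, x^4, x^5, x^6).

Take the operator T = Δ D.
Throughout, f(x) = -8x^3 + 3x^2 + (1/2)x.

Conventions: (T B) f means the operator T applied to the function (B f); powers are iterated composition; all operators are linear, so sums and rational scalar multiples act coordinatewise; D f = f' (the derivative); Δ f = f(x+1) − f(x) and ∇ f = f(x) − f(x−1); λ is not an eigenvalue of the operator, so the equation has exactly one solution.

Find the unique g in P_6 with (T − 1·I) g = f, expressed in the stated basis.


write g with unknown coordinates in the stated basis and equate coefficients in (T − 1·I) g = f
solving from the highest basis element down gives g = 8x^3 - 3x^2 + (95/2)x + 18
check: T g = 48x + 18
so T g − 1·g = -8x^3 + 3x^2 + (1/2)x = f ✓

g(x) = 8x^3 - 3x^2 + (95/2)x + 18


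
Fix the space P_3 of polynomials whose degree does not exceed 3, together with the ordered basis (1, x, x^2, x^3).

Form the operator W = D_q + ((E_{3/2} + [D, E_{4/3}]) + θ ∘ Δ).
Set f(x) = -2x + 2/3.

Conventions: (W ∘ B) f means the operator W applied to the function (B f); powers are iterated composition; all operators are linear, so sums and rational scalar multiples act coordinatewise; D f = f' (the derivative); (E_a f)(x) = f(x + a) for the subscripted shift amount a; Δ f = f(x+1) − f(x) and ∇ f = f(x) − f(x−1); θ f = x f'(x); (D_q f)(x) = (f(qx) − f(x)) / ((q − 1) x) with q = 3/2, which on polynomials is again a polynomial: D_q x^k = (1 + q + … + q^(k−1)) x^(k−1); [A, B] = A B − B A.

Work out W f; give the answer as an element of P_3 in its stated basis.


the result is g(x) = -2x - 13/3

D_q f = -2
E_{3/2} f = -2x - 7/3
E_{4/3} f = -2x - 2
D E_{4/3} f = -2
D f = -2
E_{4/3} D f = -2
[D, E_{4/3}] f = 0
(E_{3/2} + [D, E_{4/3}]) f = -2x - 7/3
Δ f = -2
θ Δ f = 0
((E_{3/2} + [D, E_{4/3}]) + θ ∘ Δ) f = -2x - 7/3
(D_q + ((E_{3/2} + [D, E_{4/3}]) + θ ∘ Δ)) f = -2x - 13/3


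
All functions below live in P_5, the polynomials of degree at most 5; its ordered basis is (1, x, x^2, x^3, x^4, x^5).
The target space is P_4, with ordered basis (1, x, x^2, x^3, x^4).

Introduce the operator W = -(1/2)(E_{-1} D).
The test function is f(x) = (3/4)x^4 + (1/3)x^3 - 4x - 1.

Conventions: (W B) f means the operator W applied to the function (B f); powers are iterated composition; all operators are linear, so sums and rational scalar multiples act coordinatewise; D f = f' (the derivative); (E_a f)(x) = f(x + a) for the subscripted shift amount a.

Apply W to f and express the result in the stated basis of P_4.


the image equals g(x) = -(3/2)x^3 + 4x^2 - (7/2)x + 3

D f = 3x^3 + x^2 - 4
E_{-1} D f = 3x^3 - 8x^2 + 7x - 6
(-(1/2)(E_{-1} D)) f = -(3/2)x^3 + 4x^2 - (7/2)x + 3


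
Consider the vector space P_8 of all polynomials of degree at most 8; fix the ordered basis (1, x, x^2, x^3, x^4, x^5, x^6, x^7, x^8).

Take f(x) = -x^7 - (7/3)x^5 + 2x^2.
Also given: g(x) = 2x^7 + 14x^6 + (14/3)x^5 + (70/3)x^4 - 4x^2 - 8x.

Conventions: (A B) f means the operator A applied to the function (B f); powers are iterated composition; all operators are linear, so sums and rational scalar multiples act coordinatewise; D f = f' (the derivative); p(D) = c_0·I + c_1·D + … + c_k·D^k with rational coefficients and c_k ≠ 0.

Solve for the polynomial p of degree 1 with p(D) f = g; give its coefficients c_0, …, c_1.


p(D) = -2·I − 2·D, i.e. c_0 = -2, c_1 = -2

D^0 f = -x^7 - (7/3)x^5 + 2x^2
D^1 f = -7x^6 - (35/3)x^4 + 4x
matching coefficients of g against c_0 f + c_1 Df + … from the top degree down determines the c_i
solution: c_0 = -2, c_1 = -2


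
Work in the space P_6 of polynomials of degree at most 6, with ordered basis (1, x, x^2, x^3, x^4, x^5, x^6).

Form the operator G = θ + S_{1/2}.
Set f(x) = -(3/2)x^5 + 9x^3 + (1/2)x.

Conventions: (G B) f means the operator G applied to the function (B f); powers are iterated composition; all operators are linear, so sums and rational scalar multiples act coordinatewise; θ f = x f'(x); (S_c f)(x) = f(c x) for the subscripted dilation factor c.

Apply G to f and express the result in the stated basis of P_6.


θ f = -(15/2)x^5 + 27x^3 + (1/2)x
S_{1/2} f = -(3/64)x^5 + (9/8)x^3 + (1/4)x
(θ + S_{1/2}) f = -(483/64)x^5 + (225/8)x^3 + (3/4)x

the result is g(x) = -(483/64)x^5 + (225/8)x^3 + (3/4)x


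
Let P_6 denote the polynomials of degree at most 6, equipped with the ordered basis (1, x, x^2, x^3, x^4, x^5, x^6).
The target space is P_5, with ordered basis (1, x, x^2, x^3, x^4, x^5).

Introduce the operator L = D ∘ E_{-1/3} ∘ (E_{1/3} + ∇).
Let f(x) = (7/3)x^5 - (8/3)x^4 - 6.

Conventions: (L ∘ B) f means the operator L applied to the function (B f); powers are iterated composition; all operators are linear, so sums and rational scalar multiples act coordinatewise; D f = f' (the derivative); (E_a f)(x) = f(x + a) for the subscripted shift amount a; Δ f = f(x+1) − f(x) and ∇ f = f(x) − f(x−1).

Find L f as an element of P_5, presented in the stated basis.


E_{1/3} f = (7/3)x^5 + (11/9)x^4 - (26/27)x^3 - (74/81)x^2 - (61/243)x - 4391/729
∇ f = (35/3)x^4 - 34x^3 + (118/3)x^2 - (67/3)x + 5
(E_{1/3} + ∇) f = (7/3)x^5 + (116/9)x^4 - (944/27)x^3 + (3112/81)x^2 - (5488/243)x - 746/729
E_{-1/3} (E_{1/3} + ∇) f = (7/3)x^5 + 9x^4 - (446/9)x^3 + (730/9)x^2 - (4991/81)x + 2969/243
D E_{-1/3} (E_{1/3} + ∇) f = (35/3)x^4 + 36x^3 - (446/3)x^2 + (1460/9)x - 4991/81

the image equals g(x) = (35/3)x^4 + 36x^3 - (446/3)x^2 + (1460/9)x - 4991/81


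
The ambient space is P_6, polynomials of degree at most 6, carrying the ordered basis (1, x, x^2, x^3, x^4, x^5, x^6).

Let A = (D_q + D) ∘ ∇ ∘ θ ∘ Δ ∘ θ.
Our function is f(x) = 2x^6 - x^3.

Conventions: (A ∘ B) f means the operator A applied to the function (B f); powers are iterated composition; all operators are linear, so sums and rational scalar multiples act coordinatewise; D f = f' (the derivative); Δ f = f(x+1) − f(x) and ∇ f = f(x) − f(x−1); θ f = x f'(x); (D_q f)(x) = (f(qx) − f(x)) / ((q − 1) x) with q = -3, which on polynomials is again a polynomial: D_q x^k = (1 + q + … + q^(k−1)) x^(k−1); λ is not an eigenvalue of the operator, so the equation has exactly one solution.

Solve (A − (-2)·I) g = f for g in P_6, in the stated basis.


the image equals g(x) = x^6 + (14399/2)x^3 + 1800x^2 - 259002

write g with unknown coordinates in the stated basis and equate coefficients in (A − (-2)·I) g = f
solving from the highest basis element down gives g = x^6 + (14399/2)x^3 + 1800x^2 - 259002
check: A g = -14400x^3 - 3600x^2 + 518004
so A g − (-2)·g = 2x^6 - x^3 = f ✓
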